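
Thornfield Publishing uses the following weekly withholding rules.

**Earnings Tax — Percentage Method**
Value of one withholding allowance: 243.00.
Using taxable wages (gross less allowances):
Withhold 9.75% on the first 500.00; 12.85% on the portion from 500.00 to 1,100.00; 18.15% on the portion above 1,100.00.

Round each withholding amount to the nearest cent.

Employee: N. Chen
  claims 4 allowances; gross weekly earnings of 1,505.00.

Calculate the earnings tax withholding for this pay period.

52.99

Earnings Tax: taxable = 1,505.00 − 4×243.00 = 533.00
  48.75 + 12.85% × (533.00 − 500.00) = 48.75 + 12.85% × 33.00 = 52.99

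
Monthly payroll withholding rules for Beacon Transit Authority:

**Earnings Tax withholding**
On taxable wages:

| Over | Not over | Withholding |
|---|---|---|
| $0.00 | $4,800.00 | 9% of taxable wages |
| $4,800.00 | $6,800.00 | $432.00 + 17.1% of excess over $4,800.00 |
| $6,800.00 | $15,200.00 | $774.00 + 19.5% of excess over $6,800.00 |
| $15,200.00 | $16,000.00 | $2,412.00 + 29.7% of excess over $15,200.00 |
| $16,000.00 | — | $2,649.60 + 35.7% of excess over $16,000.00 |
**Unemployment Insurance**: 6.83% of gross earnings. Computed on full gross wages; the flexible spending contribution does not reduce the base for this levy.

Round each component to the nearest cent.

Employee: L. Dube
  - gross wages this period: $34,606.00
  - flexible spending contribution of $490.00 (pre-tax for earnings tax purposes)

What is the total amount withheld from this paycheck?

Earnings Tax: taxable = $34,606.00 − $490.00 = $34,116.00
  $2,649.60 + 35.7% × ($34,116.00 − $16,000.00) = $2,649.60 + 35.7% × $18,116.00 = $9,117.01
Unemployment Insurance: 6.83% × $34,606.00 = $2,363.59
Total: $9,117.01 + $2,363.59 = $11,480.60

$11,480.60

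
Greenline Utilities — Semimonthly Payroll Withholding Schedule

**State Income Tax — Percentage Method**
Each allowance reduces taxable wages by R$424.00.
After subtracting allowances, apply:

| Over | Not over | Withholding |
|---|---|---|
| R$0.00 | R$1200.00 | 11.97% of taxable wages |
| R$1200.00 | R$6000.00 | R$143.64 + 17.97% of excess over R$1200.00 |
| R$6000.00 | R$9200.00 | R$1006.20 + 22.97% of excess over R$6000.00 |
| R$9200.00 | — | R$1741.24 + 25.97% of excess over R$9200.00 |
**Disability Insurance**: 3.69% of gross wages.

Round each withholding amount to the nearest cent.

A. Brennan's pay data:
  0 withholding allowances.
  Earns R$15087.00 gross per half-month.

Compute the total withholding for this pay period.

R$3826.80

State Income Tax: taxable = R$15087.00
  R$1741.24 + 25.97% × (R$15087.00 − R$9200.00) = R$1741.24 + 25.97% × R$5887.00 = R$3270.09
Disability Insurance: 3.69% × R$15087.00 = R$556.71
Total: R$3270.09 + R$556.71 = R$3826.80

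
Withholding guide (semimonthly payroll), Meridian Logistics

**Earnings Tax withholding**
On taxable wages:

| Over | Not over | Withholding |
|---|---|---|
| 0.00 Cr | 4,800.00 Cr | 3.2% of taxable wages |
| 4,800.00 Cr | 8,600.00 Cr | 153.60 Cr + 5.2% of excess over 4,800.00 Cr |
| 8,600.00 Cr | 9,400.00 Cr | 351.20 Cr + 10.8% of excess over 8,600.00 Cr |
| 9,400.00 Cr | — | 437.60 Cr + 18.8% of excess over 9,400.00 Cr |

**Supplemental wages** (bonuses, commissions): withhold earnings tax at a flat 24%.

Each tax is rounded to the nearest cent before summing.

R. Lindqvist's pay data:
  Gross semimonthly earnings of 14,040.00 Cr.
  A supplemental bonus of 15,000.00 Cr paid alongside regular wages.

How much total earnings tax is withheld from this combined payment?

Earnings Tax: taxable = 14,040.00 Cr
  437.60 Cr + 18.8% × (14,040.00 Cr − 9,400.00 Cr) = 437.60 Cr + 18.8% × 4,640.00 Cr = 1,309.92 Cr
Supplemental (24% flat on bonus): 24% × 15,000.00 Cr = 3,600.00 Cr
Total earnings tax: 1,309.92 Cr + 3,600.00 Cr = 4,909.92 Cr

4,909.92 Cr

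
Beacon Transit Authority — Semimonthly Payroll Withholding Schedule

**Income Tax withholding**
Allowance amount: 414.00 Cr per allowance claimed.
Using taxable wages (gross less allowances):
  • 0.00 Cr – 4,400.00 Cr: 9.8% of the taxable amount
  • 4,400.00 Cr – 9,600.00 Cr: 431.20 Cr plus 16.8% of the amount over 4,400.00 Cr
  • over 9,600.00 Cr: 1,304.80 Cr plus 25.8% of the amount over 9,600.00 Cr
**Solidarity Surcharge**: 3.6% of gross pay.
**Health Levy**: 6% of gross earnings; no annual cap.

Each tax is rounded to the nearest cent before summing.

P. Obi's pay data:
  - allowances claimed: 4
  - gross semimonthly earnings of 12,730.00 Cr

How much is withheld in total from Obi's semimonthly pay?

Income Tax: taxable = 12,730.00 Cr − 4×414.00 Cr = 11,074.00 Cr
  1,304.80 Cr + 25.8% × (11,074.00 Cr − 9,600.00 Cr) = 1,304.80 Cr + 25.8% × 1,474.00 Cr = 1,685.09 Cr
Solidarity Surcharge: 3.6% × 12,730.00 Cr = 458.28 Cr
Health Levy: 6% × 12,730.00 Cr = 763.80 Cr
Total: 1,685.09 Cr + 458.28 Cr + 763.80 Cr = 2,907.17 Cr

2,907.17 Cr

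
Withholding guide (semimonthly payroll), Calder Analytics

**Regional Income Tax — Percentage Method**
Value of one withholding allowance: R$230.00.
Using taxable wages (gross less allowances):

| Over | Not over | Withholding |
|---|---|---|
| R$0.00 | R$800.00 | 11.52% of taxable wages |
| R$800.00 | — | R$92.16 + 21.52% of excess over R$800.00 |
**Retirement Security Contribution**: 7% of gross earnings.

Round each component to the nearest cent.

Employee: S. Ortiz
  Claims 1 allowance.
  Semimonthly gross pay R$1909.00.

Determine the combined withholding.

Regional Income Tax: taxable = R$1909.00 − 1×R$230.00 = R$1679.00
  R$92.16 + 21.52% × (R$1679.00 − R$800.00) = R$92.16 + 21.52% × R$879.00 = R$281.32
Retirement Security Contribution: 7% × R$1909.00 = R$133.63
Total: R$281.32 + R$133.63 = R$414.95

R$414.95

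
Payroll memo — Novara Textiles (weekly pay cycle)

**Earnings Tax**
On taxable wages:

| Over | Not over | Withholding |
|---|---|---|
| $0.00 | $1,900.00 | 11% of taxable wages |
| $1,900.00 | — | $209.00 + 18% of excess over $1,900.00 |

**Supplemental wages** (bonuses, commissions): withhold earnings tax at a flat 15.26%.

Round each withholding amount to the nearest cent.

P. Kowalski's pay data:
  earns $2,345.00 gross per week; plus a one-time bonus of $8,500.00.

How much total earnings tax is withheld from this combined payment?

$1,586.20

Earnings Tax: taxable = $2,345.00
  $209.00 + 18% × ($2,345.00 − $1,900.00) = $209.00 + 18% × $445.00 = $289.10
Supplemental (15.26% flat on bonus): 15.26% × $8,500.00 = $1,297.10
Total earnings tax: $289.10 + $1,297.10 = $1,586.20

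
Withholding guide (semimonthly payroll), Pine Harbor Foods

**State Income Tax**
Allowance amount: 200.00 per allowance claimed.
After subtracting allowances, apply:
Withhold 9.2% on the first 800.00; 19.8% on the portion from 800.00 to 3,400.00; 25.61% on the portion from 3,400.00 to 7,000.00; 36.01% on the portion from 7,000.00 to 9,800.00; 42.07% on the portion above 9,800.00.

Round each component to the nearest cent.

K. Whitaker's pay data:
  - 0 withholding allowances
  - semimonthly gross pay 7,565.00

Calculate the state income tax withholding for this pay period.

1,713.82

State Income Tax: taxable = 7,565.00
  1,510.36 + 36.01% × (7,565.00 − 7,000.00) = 1,510.36 + 36.01% × 565.00 = 1,713.82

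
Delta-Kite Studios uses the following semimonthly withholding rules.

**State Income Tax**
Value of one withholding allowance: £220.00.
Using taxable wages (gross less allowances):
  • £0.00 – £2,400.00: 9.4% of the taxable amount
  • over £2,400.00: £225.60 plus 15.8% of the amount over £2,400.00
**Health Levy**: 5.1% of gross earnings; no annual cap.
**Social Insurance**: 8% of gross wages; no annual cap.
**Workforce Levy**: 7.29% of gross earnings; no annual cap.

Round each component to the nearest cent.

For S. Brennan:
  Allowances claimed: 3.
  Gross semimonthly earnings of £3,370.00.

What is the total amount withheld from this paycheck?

State Income Tax: taxable = £3,370.00 − 3×£220.00 = £2,710.00
  £225.60 + 15.8% × (£2,710.00 − £2,400.00) = £225.60 + 15.8% × £310.00 = £274.58
Health Levy: 5.1% × £3,370.00 = £171.87
Social Insurance: 8% × £3,370.00 = £269.60
Workforce Levy: 7.29% × £3,370.00 = £245.67
Total: £274.58 + £171.87 + £269.60 + £245.67 = £961.72

£961.72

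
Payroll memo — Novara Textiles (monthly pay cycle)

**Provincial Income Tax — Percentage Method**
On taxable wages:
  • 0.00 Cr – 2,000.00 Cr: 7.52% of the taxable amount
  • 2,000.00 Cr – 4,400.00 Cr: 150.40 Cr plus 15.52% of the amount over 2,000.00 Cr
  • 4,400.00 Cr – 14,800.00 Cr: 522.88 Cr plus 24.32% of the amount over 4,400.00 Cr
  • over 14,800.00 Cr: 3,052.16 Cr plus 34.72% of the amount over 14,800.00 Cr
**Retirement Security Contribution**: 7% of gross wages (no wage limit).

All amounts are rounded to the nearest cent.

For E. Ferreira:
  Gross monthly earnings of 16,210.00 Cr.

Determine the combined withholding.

4,676.41 Cr

Provincial Income Tax: taxable = 16,210.00 Cr
  3,052.16 Cr + 34.72% × (16,210.00 Cr − 14,800.00 Cr) = 3,052.16 Cr + 34.72% × 1,410.00 Cr = 3,541.71 Cr
Retirement Security Contribution: 7% × 16,210.00 Cr = 1,134.70 Cr
Total: 3,541.71 Cr + 1,134.70 Cr = 4,676.41 Cr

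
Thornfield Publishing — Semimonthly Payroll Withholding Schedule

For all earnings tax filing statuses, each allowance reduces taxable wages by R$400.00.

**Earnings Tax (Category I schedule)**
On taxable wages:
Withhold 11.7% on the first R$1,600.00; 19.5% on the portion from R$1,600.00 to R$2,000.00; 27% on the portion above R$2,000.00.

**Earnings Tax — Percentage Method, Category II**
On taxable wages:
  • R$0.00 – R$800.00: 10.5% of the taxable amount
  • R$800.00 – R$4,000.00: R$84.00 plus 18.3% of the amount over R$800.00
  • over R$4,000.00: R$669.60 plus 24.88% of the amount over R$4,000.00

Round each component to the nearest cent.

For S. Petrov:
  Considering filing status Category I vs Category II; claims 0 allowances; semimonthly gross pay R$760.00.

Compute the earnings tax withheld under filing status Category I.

Earnings Tax (Category I): taxable = R$760.00
  11.7% × R$760.00 = R$88.92

R$88.92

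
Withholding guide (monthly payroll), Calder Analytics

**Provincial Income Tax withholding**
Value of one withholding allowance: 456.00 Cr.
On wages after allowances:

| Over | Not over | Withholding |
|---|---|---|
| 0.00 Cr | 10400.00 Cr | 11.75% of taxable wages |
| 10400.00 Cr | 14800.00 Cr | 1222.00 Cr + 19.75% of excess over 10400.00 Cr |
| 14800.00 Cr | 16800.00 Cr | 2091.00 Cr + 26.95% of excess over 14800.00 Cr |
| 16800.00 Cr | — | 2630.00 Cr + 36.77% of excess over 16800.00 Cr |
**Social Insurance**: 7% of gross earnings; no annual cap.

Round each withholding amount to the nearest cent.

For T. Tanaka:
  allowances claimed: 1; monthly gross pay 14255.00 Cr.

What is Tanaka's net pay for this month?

11363.85 Cr

Provincial Income Tax: taxable = 14255.00 Cr − 1×456.00 Cr = 13799.00 Cr
  1222.00 Cr + 19.75% × (13799.00 Cr − 10400.00 Cr) = 1222.00 Cr + 19.75% × 3399.00 Cr = 1893.30 Cr
Social Insurance: 7% × 14255.00 Cr = 997.85 Cr
Total withheld: 1893.30 Cr + 997.85 Cr = 2891.15 Cr
Net pay: 14255.00 Cr − 2891.15 Cr = 11363.85 Cr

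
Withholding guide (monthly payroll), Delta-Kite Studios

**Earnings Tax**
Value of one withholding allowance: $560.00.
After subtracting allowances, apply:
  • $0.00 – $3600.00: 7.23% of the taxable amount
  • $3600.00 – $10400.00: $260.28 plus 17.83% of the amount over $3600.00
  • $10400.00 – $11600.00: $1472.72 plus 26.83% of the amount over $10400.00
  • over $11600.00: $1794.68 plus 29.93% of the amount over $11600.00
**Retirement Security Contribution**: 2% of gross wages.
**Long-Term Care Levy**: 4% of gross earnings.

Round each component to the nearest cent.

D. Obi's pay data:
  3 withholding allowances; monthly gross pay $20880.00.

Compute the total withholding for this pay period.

Earnings Tax: taxable = $20880.00 − 3×$560.00 = $19200.00
  $1794.68 + 29.93% × ($19200.00 − $11600.00) = $1794.68 + 29.93% × $7600.00 = $4069.36
Retirement Security Contribution: 2% × $20880.00 = $417.60
Long-Term Care Levy: 4% × $20880.00 = $835.20
Total: $4069.36 + $417.60 + $835.20 = $5322.16

$5322.16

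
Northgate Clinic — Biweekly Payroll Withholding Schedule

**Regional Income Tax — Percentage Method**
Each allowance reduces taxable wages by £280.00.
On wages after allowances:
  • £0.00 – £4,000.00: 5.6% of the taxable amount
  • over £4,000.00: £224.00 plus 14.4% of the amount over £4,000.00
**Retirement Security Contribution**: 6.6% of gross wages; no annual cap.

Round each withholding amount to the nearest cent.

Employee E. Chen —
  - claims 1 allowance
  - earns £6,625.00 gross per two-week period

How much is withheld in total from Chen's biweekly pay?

£998.93

Regional Income Tax: taxable = £6,625.00 − 1×£280.00 = £6,345.00
  £224.00 + 14.4% × (£6,345.00 − £4,000.00) = £224.00 + 14.4% × £2,345.00 = £561.68
Retirement Security Contribution: 6.6% × £6,625.00 = £437.25
Total: £561.68 + £437.25 = £998.93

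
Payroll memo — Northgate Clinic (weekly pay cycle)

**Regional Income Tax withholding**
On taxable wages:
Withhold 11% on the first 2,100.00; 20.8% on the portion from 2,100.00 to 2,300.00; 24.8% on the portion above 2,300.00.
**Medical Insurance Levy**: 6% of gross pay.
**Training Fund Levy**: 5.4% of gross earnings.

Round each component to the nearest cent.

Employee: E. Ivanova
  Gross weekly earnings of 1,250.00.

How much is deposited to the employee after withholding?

Regional Income Tax: taxable = 1,250.00
  11% × 1,250.00 = 137.50
Medical Insurance Levy: 6% × 1,250.00 = 75.00
Training Fund Levy: 5.4% × 1,250.00 = 67.50
Total withheld: 137.50 + 75.00 + 67.50 = 280.00
Net pay: 1,250.00 − 280.00 = 970.00

970.00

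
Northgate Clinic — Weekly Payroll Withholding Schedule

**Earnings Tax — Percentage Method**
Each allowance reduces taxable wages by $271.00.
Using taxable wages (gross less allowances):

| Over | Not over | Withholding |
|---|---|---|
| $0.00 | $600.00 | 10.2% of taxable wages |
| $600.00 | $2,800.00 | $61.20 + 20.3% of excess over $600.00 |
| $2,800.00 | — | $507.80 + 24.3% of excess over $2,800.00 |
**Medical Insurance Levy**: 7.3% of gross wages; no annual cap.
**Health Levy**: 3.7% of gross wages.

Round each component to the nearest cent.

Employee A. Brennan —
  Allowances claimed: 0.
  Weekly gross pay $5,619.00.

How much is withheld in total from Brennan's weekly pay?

$1,810.91

Earnings Tax: taxable = $5,619.00
  $507.80 + 24.3% × ($5,619.00 − $2,800.00) = $507.80 + 24.3% × $2,819.00 = $1,192.82
Medical Insurance Levy: 7.3% × $5,619.00 = $410.19
Health Levy: 3.7% × $5,619.00 = $207.90
Total: $1,192.82 + $410.19 + $207.90 = $1,810.91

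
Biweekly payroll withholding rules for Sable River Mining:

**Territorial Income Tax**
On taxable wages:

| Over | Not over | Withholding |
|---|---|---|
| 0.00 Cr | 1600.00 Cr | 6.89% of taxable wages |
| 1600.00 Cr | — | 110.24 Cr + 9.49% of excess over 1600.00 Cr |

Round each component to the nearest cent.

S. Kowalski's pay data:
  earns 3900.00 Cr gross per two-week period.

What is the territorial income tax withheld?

328.51 Cr

Territorial Income Tax: taxable = 3900.00 Cr
  110.24 Cr + 9.49% × (3900.00 Cr − 1600.00 Cr) = 110.24 Cr + 9.49% × 2300.00 Cr = 328.51 Cr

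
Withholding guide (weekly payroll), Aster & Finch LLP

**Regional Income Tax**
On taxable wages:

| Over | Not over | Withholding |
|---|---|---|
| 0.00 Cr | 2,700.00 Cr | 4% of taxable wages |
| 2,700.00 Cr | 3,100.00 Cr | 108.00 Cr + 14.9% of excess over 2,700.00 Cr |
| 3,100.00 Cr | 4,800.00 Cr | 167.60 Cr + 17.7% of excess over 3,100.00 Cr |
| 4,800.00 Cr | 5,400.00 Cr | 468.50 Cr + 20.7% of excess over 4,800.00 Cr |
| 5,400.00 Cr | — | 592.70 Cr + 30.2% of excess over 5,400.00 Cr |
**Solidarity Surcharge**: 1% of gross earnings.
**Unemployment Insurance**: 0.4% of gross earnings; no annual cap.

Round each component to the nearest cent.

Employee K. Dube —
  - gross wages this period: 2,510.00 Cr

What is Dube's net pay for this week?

Regional Income Tax: taxable = 2,510.00 Cr
  4% × 2,510.00 Cr = 100.40 Cr
Solidarity Surcharge: 1% × 2,510.00 Cr = 25.10 Cr
Unemployment Insurance: 0.4% × 2,510.00 Cr = 10.04 Cr
Total withheld: 100.40 Cr + 25.10 Cr + 10.04 Cr = 135.54 Cr
Net pay: 2,510.00 Cr − 135.54 Cr = 2,374.46 Cr

2,374.46 Cr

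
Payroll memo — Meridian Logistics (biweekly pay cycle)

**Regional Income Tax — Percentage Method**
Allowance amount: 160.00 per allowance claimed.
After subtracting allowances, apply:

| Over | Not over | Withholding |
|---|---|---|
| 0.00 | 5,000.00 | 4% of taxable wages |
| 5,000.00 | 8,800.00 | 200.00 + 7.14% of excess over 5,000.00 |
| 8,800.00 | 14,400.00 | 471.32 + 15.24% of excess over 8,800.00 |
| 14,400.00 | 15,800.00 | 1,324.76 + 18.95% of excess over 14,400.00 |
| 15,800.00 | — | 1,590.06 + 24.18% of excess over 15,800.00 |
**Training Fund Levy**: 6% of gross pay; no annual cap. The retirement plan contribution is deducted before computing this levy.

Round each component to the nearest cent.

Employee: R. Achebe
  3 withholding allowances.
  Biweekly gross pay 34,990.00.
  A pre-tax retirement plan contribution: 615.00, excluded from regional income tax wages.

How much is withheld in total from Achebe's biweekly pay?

Regional Income Tax: taxable = 34,990.00 − 615.00 − 3×160.00 = 33,895.00
  1,590.06 + 24.18% × (33,895.00 − 15,800.00) = 1,590.06 + 24.18% × 18,095.00 = 5,965.43
Training Fund Levy: 6% × 34,375.00 = 2,062.50
Total: 5,965.43 + 2,062.50 = 8,027.93

8,027.93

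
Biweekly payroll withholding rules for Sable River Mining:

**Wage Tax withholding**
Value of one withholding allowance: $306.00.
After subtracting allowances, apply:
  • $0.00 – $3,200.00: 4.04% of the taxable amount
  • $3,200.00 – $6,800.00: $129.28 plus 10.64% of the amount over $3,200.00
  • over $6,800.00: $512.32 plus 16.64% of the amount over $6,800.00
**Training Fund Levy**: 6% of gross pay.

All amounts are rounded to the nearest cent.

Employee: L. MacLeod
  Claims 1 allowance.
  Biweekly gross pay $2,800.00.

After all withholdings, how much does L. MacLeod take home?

Wage Tax: taxable = $2,800.00 − 1×$306.00 = $2,494.00
  4.04% × $2,494.00 = $100.76
Training Fund Levy: 6% × $2,800.00 = $168.00
Total withheld: $100.76 + $168.00 = $268.76
Net pay: $2,800.00 − $268.76 = $2,531.24

$2,531.24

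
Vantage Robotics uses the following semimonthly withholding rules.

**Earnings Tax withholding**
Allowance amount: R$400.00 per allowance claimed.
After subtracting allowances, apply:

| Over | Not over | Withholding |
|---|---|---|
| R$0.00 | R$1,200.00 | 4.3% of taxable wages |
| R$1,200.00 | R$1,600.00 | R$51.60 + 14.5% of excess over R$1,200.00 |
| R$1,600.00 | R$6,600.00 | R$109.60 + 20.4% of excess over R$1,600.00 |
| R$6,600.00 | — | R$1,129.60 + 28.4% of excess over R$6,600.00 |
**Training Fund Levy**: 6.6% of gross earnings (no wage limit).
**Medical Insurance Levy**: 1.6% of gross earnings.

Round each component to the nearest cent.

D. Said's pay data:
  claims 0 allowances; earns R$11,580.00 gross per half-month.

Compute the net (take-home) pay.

Earnings Tax: taxable = R$11,580.00
  R$1,129.60 + 28.4% × (R$11,580.00 − R$6,600.00) = R$1,129.60 + 28.4% × R$4,980.00 = R$2,543.92
Training Fund Levy: 6.6% × R$11,580.00 = R$764.28
Medical Insurance Levy: 1.6% × R$11,580.00 = R$185.28
Total withheld: R$2,543.92 + R$764.28 + R$185.28 = R$3,493.48
Net pay: R$11,580.00 − R$3,493.48 = R$8,086.52

R$8,086.52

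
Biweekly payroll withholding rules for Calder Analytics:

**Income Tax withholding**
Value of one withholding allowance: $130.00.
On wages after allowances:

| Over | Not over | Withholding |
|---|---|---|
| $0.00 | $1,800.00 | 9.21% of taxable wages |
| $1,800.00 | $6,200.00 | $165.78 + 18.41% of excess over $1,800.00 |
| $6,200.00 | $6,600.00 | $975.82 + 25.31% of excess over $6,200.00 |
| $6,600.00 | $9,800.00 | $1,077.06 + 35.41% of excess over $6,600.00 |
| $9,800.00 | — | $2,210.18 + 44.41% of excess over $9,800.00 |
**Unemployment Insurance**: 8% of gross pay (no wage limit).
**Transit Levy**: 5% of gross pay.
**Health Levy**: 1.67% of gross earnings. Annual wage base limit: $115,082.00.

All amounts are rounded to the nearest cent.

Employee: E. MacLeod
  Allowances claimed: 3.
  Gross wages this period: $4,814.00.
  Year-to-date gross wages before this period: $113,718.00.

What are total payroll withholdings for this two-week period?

$1,297.46

Income Tax: taxable = $4,814.00 − 3×$130.00 = $4,424.00
  $165.78 + 18.41% × ($4,424.00 − $1,800.00) = $165.78 + 18.41% × $2,624.00 = $648.86
Unemployment Insurance: 8% × $4,814.00 = $385.12
Transit Levy: 5% × $4,814.00 = $240.70
Health Levy: cap $115,082.00 − YTD $113,718.00 = $1,364.00 subject; 1.67% × $1,364.00 = $22.78
Total: $648.86 + $385.12 + $240.70 + $22.78 = $1,297.46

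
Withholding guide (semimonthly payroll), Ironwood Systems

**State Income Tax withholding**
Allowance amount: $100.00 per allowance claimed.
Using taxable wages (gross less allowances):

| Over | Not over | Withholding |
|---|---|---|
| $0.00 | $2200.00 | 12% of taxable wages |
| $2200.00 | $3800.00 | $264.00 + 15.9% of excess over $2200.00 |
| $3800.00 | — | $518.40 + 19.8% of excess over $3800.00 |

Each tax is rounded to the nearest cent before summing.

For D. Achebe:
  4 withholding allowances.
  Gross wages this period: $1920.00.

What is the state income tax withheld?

$182.40

State Income Tax: taxable = $1920.00 − 4×$100.00 = $1520.00
  12% × $1520.00 = $182.40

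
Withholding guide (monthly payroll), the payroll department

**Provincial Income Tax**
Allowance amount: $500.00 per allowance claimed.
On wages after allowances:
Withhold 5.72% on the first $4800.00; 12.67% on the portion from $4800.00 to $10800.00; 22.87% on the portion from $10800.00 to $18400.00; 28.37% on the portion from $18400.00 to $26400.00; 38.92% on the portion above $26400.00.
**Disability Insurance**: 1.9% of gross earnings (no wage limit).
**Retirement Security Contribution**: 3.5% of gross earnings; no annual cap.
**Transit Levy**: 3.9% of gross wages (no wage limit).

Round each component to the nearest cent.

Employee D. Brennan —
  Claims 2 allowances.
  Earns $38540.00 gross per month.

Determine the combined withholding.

Provincial Income Tax: taxable = $38540.00 − 2×$500.00 = $37540.00
  $5042.48 + 38.92% × ($37540.00 − $26400.00) = $5042.48 + 38.92% × $11140.00 = $9378.17
Disability Insurance: 1.9% × $38540.00 = $732.26
Retirement Security Contribution: 3.5% × $38540.00 = $1348.90
Transit Levy: 3.9% × $38540.00 = $1503.06
Total: $9378.17 + $732.26 + $1348.90 + $1503.06 = $12962.39

$12962.39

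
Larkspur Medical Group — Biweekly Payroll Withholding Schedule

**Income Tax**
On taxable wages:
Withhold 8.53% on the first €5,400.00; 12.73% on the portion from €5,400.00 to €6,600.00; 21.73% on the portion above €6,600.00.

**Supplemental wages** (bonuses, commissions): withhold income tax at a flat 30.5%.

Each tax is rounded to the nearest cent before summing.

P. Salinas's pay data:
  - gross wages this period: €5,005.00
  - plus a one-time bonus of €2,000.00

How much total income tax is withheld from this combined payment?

€1,036.93

Income Tax: taxable = €5,005.00
  8.53% × €5,005.00 = €426.93
Supplemental (30.5% flat on bonus): 30.5% × €2,000.00 = €610.00
Total income tax: €426.93 + €610.00 = €1,036.93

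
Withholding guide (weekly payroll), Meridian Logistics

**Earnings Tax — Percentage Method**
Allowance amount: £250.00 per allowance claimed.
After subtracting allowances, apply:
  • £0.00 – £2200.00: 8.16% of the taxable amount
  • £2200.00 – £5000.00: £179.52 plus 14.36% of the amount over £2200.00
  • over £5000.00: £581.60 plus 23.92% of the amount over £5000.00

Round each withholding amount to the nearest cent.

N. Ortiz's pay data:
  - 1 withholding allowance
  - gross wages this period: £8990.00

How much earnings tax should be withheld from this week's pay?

£1476.21

Earnings Tax: taxable = £8990.00 − 1×£250.00 = £8740.00
  £581.60 + 23.92% × (£8740.00 − £5000.00) = £581.60 + 23.92% × £3740.00 = £1476.21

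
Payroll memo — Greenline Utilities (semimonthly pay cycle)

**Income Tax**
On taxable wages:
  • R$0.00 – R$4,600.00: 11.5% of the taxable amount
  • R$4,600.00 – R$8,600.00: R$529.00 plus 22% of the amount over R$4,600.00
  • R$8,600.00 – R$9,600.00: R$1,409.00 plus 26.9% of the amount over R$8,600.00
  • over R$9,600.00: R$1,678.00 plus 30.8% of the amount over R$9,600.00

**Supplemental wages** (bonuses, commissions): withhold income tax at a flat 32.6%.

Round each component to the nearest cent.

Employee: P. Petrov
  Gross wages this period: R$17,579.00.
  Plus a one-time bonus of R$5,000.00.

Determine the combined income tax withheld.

R$5,765.53

Income Tax: taxable = R$17,579.00
  R$1,678.00 + 30.8% × (R$17,579.00 − R$9,600.00) = R$1,678.00 + 30.8% × R$7,979.00 = R$4,135.53
Supplemental (32.6% flat on bonus): 32.6% × R$5,000.00 = R$1,630.00
Total income tax: R$4,135.53 + R$1,630.00 = R$5,765.53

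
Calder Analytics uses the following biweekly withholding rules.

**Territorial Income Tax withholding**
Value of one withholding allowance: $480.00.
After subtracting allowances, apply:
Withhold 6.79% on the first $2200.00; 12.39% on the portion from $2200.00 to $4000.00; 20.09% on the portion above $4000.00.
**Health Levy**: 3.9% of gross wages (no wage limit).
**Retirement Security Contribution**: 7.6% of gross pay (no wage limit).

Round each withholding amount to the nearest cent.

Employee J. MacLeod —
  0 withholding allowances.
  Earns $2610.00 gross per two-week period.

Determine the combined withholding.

Territorial Income Tax: taxable = $2610.00
  $149.38 + 12.39% × ($2610.00 − $2200.00) = $149.38 + 12.39% × $410.00 = $200.18
Health Levy: 3.9% × $2610.00 = $101.79
Retirement Security Contribution: 7.6% × $2610.00 = $198.36
Total: $200.18 + $101.79 + $198.36 = $500.33

$500.33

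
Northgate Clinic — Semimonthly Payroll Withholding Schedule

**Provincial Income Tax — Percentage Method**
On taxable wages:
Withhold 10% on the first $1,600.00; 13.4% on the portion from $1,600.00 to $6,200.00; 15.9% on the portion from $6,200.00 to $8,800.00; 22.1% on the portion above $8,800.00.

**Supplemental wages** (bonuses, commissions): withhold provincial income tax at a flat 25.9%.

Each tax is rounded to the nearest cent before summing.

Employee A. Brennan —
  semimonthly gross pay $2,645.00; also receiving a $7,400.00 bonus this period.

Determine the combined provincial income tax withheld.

$2,216.63

Provincial Income Tax: taxable = $2,645.00
  $160.00 + 13.4% × ($2,645.00 − $1,600.00) = $160.00 + 13.4% × $1,045.00 = $300.03
Supplemental (25.9% flat on bonus): 25.9% × $7,400.00 = $1,916.60
Total provincial income tax: $300.03 + $1,916.60 = $2,216.63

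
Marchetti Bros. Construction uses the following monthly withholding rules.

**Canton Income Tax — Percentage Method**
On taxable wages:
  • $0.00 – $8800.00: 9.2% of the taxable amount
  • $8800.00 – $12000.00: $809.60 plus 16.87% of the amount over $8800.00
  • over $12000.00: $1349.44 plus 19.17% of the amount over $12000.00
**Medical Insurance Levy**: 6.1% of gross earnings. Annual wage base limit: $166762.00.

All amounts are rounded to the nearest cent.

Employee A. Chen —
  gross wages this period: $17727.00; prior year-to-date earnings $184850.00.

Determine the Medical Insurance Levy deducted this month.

$0.00

Medical Insurance Levy: YTD $184850.00 ≥ cap $166762.00 → $0.00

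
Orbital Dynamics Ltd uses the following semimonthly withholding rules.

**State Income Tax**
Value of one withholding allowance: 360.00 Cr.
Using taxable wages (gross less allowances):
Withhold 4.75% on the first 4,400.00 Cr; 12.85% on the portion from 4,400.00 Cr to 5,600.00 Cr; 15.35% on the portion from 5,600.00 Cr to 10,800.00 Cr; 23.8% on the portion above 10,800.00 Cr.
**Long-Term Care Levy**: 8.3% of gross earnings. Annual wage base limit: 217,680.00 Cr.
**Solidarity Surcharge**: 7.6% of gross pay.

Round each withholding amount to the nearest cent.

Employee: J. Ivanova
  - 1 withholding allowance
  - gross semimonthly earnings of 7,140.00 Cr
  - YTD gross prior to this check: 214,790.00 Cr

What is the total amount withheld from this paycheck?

State Income Tax: taxable = 7,140.00 Cr − 1×360.00 Cr = 6,780.00 Cr
  363.20 Cr + 15.35% × (6,780.00 Cr − 5,600.00 Cr) = 363.20 Cr + 15.35% × 1,180.00 Cr = 544.33 Cr
Long-Term Care Levy: cap 217,680.00 Cr − YTD 214,790.00 Cr = 2,890.00 Cr subject; 8.3% × 2,890.00 Cr = 239.87 Cr
Solidarity Surcharge: 7.6% × 7,140.00 Cr = 542.64 Cr
Total: 544.33 Cr + 239.87 Cr + 542.64 Cr = 1,326.84 Cr

1,326.84 Cr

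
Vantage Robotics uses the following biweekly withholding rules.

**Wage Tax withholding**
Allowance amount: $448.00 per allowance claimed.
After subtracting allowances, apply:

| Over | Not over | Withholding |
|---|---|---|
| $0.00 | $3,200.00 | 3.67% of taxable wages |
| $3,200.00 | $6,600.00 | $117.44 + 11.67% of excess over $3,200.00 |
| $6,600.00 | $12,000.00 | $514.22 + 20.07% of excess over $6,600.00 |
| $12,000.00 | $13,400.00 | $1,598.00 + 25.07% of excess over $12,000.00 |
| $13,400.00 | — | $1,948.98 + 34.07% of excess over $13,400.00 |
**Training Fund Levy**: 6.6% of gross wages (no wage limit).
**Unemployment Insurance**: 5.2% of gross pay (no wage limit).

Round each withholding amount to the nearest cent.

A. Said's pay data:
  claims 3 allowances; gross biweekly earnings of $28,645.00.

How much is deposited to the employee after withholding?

Wage Tax: taxable = $28,645.00 − 3×$448.00 = $27,301.00
  $1,948.98 + 34.07% × ($27,301.00 − $13,400.00) = $1,948.98 + 34.07% × $13,901.00 = $6,685.05
Training Fund Levy: 6.6% × $28,645.00 = $1,890.57
Unemployment Insurance: 5.2% × $28,645.00 = $1,489.54
Total withheld: $6,685.05 + $1,890.57 + $1,489.54 = $10,065.16
Net pay: $28,645.00 − $10,065.16 = $18,579.84

$18,579.84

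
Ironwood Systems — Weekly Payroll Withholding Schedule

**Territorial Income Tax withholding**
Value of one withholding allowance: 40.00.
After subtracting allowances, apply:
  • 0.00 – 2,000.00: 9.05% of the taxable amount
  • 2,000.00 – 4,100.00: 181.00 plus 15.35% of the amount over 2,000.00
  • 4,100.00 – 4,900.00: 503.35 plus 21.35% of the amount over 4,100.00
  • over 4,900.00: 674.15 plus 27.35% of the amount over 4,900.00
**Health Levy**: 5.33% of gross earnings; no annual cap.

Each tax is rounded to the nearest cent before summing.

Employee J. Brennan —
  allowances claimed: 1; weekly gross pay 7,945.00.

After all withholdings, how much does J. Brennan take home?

6,025.51

Territorial Income Tax: taxable = 7,945.00 − 1×40.00 = 7,905.00
  674.15 + 27.35% × (7,905.00 − 4,900.00) = 674.15 + 27.35% × 3,005.00 = 1,496.02
Health Levy: 5.33% × 7,945.00 = 423.47
Total withheld: 1,496.02 + 423.47 = 1,919.49
Net pay: 7,945.00 − 1,919.49 = 6,025.51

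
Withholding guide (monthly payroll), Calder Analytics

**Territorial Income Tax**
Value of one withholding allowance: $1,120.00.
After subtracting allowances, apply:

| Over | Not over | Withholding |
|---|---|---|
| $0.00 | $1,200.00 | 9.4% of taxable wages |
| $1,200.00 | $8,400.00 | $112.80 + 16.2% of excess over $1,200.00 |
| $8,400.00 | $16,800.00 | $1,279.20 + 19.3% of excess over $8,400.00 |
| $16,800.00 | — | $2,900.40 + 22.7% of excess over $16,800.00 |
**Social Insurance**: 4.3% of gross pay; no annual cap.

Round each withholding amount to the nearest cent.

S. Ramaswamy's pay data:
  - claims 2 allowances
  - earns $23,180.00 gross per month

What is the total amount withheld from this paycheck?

Territorial Income Tax: taxable = $23,180.00 − 2×$1,120.00 = $20,940.00
  $2,900.40 + 22.7% × ($20,940.00 − $16,800.00) = $2,900.40 + 22.7% × $4,140.00 = $3,840.18
Social Insurance: 4.3% × $23,180.00 = $996.74
Total: $3,840.18 + $996.74 = $4,836.92

$4,836.92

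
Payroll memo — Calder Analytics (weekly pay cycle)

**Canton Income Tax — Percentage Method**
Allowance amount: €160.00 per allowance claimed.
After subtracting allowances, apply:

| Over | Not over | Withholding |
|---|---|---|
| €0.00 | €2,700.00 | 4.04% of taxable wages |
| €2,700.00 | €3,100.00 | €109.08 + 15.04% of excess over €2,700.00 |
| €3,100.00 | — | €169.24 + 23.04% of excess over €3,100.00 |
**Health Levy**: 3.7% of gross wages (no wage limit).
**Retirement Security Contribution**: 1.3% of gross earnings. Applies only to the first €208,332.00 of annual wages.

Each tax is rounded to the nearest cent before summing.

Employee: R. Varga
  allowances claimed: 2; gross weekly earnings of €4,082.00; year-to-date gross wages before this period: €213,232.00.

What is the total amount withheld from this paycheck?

Canton Income Tax: taxable = €4,082.00 − 2×€160.00 = €3,762.00
  €169.24 + 23.04% × (€3,762.00 − €3,100.00) = €169.24 + 23.04% × €662.00 = €321.76
Health Levy: 3.7% × €4,082.00 = €151.03
Retirement Security Contribution: YTD €213,232.00 ≥ cap €208,332.00 → €0.00
Total: €321.76 + €151.03 + €0.00 = €472.79

€472.79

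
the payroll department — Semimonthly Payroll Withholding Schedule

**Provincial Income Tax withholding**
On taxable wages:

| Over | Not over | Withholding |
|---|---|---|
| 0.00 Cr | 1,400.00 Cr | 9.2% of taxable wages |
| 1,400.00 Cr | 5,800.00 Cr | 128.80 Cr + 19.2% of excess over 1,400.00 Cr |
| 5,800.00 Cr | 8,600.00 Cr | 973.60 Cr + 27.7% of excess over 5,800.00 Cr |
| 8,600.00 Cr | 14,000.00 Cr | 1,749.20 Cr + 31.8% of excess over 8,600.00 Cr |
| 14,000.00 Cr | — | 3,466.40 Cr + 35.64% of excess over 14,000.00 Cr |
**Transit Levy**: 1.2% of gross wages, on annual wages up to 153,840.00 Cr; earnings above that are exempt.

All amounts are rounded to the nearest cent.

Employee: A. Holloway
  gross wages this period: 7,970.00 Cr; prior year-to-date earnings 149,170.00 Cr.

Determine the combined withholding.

Provincial Income Tax: taxable = 7,970.00 Cr
  973.60 Cr + 27.7% × (7,970.00 Cr − 5,800.00 Cr) = 973.60 Cr + 27.7% × 2,170.00 Cr = 1,574.69 Cr
Transit Levy: cap 153,840.00 Cr − YTD 149,170.00 Cr = 4,670.00 Cr subject; 1.2% × 4,670.00 Cr = 56.04 Cr
Total: 1,574.69 Cr + 56.04 Cr = 1,630.73 Cr

1,630.73 Cr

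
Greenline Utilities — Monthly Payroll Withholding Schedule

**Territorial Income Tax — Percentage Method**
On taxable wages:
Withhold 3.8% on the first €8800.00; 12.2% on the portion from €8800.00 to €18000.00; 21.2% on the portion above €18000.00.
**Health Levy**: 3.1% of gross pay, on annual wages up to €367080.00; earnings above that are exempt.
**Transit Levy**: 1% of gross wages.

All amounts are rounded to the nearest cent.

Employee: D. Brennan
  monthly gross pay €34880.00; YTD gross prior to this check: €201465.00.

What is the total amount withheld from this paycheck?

€6465.44

Territorial Income Tax: taxable = €34880.00
  €1456.80 + 21.2% × (€34880.00 − €18000.00) = €1456.80 + 21.2% × €16880.00 = €5035.36
Health Levy: 3.1% × €34880.00 = €1081.28
Transit Levy: 1% × €34880.00 = €348.80
Total: €5035.36 + €1081.28 + €348.80 = €6465.44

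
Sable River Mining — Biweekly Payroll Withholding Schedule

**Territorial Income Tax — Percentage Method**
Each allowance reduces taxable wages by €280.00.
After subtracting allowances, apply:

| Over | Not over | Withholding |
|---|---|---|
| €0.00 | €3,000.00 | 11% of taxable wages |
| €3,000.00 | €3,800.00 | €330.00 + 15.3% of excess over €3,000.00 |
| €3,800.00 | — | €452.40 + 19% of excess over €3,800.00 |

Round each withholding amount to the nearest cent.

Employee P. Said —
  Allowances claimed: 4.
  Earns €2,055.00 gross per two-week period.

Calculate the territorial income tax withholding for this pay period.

Territorial Income Tax: taxable = €2,055.00 − 4×€280.00 = €935.00
  11% × €935.00 = €102.85

€102.85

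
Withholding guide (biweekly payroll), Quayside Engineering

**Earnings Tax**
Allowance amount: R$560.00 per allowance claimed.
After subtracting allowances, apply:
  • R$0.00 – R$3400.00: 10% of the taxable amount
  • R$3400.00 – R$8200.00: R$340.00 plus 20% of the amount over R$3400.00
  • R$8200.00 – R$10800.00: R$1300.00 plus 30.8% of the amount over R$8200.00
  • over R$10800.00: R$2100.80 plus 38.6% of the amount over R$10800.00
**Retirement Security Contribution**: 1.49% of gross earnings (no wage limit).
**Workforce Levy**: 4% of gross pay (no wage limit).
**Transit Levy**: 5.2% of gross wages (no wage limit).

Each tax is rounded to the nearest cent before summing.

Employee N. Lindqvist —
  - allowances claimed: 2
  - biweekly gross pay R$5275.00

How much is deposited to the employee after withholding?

R$4220.10

Earnings Tax: taxable = R$5275.00 − 2×R$560.00 = R$4155.00
  R$340.00 + 20% × (R$4155.00 − R$3400.00) = R$340.00 + 20% × R$755.00 = R$491.00
Retirement Security Contribution: 1.49% × R$5275.00 = R$78.60
Workforce Levy: 4% × R$5275.00 = R$211.00
Transit Levy: 5.2% × R$5275.00 = R$274.30
Total withheld: R$491.00 + R$78.60 + R$211.00 + R$274.30 = R$1054.90
Net pay: R$5275.00 − R$1054.90 = R$4220.10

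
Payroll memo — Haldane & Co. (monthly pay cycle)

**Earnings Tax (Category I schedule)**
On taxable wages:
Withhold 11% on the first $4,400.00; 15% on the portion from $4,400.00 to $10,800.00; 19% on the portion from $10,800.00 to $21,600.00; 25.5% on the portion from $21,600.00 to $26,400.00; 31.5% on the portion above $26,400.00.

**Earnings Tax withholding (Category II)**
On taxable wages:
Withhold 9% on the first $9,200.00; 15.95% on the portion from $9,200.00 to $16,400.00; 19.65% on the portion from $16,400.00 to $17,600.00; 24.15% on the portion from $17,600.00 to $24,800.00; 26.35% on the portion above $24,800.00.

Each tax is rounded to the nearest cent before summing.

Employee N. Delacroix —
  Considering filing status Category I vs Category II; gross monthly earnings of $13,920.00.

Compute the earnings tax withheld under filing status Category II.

$1,580.84

Earnings Tax (Category II): taxable = $13,920.00
  $828.00 + 15.95% × ($13,920.00 − $9,200.00) = $828.00 + 15.95% × $4,720.00 = $1,580.84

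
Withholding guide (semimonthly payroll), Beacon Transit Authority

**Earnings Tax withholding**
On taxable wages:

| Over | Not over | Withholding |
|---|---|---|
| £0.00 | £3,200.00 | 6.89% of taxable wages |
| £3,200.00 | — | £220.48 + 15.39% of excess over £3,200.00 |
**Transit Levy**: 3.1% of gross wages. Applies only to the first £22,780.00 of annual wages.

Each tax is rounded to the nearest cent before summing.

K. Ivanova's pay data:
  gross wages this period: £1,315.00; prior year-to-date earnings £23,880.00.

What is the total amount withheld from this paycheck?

£90.60

Earnings Tax: taxable = £1,315.00
  6.89% × £1,315.00 = £90.60
Transit Levy: YTD £23,880.00 ≥ cap £22,780.00 → £0.00
Total: £90.60 + £0.00 = £90.60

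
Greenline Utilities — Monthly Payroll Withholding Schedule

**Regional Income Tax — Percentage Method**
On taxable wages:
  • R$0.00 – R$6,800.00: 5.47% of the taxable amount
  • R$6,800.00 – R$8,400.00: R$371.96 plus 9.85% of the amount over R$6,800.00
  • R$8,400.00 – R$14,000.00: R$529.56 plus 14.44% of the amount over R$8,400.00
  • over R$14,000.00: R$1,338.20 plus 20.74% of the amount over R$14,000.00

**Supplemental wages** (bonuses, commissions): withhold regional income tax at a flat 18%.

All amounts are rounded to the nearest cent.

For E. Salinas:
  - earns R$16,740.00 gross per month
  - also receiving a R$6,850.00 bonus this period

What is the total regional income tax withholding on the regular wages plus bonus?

Regional Income Tax: taxable = R$16,740.00
  R$1,338.20 + 20.74% × (R$16,740.00 − R$14,000.00) = R$1,338.20 + 20.74% × R$2,740.00 = R$1,906.48
Supplemental (18% flat on bonus): 18% × R$6,850.00 = R$1,233.00
Total regional income tax: R$1,906.48 + R$1,233.00 = R$3,139.48

R$3,139.48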